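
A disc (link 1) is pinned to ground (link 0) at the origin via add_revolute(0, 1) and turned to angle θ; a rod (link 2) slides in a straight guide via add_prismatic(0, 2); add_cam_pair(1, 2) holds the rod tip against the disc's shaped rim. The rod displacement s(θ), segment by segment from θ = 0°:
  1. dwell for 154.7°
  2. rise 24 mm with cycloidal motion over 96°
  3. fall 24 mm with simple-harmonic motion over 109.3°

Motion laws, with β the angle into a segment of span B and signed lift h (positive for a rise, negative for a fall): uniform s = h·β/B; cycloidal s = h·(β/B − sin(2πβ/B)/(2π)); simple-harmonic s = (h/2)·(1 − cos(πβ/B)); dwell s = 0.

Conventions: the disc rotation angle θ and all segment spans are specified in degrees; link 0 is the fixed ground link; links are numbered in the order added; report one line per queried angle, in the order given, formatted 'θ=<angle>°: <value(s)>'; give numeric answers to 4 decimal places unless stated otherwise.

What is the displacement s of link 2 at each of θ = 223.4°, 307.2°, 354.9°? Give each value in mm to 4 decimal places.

segment 1 (0° to 154.7°, dwell): s unchanged at 0.0000
θ = 223.4° falls in segment 2 (154.7° to 250.7°, cycloidal, h = 24): β = 223.4 − 154.7 = 68.7°, B = 96°; Δs = 24·(0.7156 − sin(2π·0.7156)/(2π)) = 20.9060; s = 0.0000 + 20.9060 = 20.9060
segment 2 (154.7° to 250.7°, cycloidal, h = 24) is passed completely: s = 0.0000 + (24) = 24.0000
θ = 307.2° falls in segment 3 (250.7° to 360°, simple-harmonic, h = -24): β = 307.2 − 250.7 = 56.5°, B = 109.3°; Δs = -24/2·(1 − cos(π·0.5169)) = -12.6378; s = 24.0000 − 12.6378 = 11.3622
θ = 354.9° falls in segment 3 (250.7° to 360°, simple-harmonic, h = -24): β = 354.9 − 250.7 = 104.2°, B = 109.3°; Δs = -24/2·(1 − cos(π·0.9533)) = -23.8713; s = 24.0000 − 23.8713 = 0.1287

θ=223.4°: 20.9060
θ=307.2°: 11.3622
θ=354.9°: 0.1287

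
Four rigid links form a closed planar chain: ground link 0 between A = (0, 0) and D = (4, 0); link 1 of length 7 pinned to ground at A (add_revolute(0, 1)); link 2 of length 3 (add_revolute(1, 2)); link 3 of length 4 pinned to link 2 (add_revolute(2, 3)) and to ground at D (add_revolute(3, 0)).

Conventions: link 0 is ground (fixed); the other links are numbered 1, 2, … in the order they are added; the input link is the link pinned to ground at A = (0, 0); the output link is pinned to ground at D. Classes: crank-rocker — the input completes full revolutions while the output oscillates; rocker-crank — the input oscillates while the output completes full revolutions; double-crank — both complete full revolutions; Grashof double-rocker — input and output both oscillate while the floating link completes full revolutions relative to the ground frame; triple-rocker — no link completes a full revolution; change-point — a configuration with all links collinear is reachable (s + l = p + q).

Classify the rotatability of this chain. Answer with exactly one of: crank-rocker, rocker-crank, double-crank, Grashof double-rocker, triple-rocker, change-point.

lengths: ground=4, input=7, coupler=3, output=4
sorted: s=3 (shortest), l=7 (longest), p+q=8
s + l = 10 vs p + q = 8
s + l > p + q → non-Grashof → no link fully rotates → triple-rocker

triple-rocker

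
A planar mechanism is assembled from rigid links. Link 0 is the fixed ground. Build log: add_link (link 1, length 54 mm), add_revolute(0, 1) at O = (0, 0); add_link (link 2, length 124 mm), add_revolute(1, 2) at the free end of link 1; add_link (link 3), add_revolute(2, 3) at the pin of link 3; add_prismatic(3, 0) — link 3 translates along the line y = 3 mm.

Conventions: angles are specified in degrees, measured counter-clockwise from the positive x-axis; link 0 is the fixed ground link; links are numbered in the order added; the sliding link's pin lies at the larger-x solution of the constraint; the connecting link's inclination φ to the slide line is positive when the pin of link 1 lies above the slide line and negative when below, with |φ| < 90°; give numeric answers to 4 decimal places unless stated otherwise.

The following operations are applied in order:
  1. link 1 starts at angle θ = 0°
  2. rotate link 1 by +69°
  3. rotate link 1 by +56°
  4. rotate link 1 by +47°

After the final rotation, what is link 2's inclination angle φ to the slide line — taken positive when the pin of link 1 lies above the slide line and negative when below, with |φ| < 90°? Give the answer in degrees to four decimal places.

geometry: r = 54 mm, L = 124 mm, e = 3 mm; θ starts at 0°
rotate link 1 by +69°: θ ← 0° +69° = 69°
rotate link 1 by +56°: θ ← 69° +56° = 125°
rotate link 1 by +47°: θ ← 125° +47° = 172°
h = r sin θ − e = 7.515347 − 3 = 4.515347
sin φ = h / L = 4.515347 / 124 = 0.03641409
φ = arcsin(0.03641409) = 2.086835°

2.0868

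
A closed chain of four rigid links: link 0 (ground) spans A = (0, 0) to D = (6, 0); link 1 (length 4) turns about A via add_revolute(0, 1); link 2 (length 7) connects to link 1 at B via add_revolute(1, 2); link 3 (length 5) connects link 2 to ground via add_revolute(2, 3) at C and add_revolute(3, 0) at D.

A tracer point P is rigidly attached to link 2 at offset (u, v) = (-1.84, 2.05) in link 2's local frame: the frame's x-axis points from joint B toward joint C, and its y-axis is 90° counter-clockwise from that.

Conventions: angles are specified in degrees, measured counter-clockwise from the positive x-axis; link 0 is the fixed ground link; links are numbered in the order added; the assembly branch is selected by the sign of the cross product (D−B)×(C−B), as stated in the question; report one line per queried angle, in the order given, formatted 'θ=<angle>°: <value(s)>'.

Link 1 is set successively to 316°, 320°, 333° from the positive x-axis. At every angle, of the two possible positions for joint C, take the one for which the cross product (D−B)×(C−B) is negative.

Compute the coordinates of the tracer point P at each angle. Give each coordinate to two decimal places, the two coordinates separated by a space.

A=(0,0), D=(6.00,0)
θ=316°: B = A + 4.00·(cos316°, sin316°) = (2.8774, -2.7786)
θ=316°: |BD| = 4.1799
θ=316°: circle(B,7.00) ∩ circle(D,5.00): a=4.9608, h=4.9386
θ=316°:   candidates: C₊=(3.3004,4.2086) cross=20.643; C₋=(9.8664,-3.1703) cross=-20.643
θ=316°:   branch - wants cross < 0 → take C=(9.8664,-3.1703) (cross=-20.643)
θ=316°: ex = (C−B)/|BC| = (0.9984,-0.0560); ey = (0.0560,0.9984)
θ=316°: P = B + -1.84·ex + 2.05·ey = (1.1550,-0.6289)
θ=320°: B = A + 4.00·(cos320°, sin320°) = (3.0642, -2.5712)
θ=320°: |BD| = 3.9025
θ=320°: circle(B,7.00) ∩ circle(D,5.00): a=5.0262, h=4.8721
θ=320°:   candidates: C₊=(3.6354,4.4055) cross=19.014; C₋=(10.0552,-2.9249) cross=-19.014
θ=320°:   branch - wants cross < 0 → take C=(10.0552,-2.9249) (cross=-19.014)
θ=320°: ex = (C−B)/|BC| = (0.9987,-0.0505); ey = (0.0505,0.9987)
θ=320°: P = B + -1.84·ex + 2.05·ey = (1.3301,-0.4308)
θ=333°: B = A + 4.00·(cos333°, sin333°) = (3.5640, -1.8160)
θ=333°: |BD| = 3.0384
θ=333°: circle(B,7.00) ∩ circle(D,5.00): a=5.4687, h=4.3696
θ=333°:   candidates: C₊=(5.3368,4.9558) cross=13.277; C₋=(10.5601,-2.0508) cross=-13.277
θ=333°:   branch - wants cross < 0 → take C=(10.5601,-2.0508) (cross=-13.277)
θ=333°: ex = (C−B)/|BC| = (0.9994,-0.0335); ey = (0.0335,0.9994)
θ=333°: P = B + -1.84·ex + 2.05·ey = (1.7938,0.2946)

θ=316°: 1.15 -0.63
θ=320°: 1.33 -0.43
θ=333°: 1.79 0.29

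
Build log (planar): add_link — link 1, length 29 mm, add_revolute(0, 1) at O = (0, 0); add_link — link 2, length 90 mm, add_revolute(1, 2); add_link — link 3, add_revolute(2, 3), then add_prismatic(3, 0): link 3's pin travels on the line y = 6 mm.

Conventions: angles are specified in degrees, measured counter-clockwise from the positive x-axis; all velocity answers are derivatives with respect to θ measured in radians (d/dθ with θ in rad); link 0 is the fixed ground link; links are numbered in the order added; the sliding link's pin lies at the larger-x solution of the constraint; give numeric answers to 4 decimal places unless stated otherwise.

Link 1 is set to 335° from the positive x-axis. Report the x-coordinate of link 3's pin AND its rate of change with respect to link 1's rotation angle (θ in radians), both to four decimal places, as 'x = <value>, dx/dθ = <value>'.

geometry: r = 29 mm, L = 90 mm, e = 6 mm
crank pin P = (r cos θ, r sin θ) = (26.282926, -12.255930)
h = r sin θ − e = -12.255930 − 6 = -18.255930
x = r cos θ + √(L² − h²) = 26.282926 + 88.129002 = 114.411928
dx/dθ = −r sin θ − h·r cos θ/√(L² − h²) (θ in radians; h = -18.255930) = 17.700440

x = 114.4119, dx/dθ = 17.7004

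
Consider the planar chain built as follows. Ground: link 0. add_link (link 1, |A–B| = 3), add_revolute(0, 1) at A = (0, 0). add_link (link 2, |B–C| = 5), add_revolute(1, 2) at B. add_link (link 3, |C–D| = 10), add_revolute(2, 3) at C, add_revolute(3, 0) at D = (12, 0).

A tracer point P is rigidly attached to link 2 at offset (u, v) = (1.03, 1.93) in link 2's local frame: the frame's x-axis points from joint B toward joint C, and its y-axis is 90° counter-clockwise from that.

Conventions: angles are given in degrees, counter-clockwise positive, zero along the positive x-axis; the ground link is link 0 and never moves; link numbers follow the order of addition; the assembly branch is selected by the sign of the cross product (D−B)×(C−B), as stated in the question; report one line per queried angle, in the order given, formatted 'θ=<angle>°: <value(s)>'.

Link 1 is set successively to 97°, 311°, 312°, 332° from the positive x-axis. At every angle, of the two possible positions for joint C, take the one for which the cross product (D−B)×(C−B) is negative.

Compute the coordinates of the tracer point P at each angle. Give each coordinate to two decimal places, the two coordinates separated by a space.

A=(0,0), D=(12.00,0)
θ=97°: B = A + 3.00·(cos97°, sin97°) = (-0.3656, 2.9776)
θ=97°: |BD| = 12.7191
θ=97°: circle(B,5.00) ∩ circle(D,10.00): a=3.4112, h=3.6556
θ=97°:   candidates: C₊=(3.8066,5.7331) cross=46.496; C₋=(2.0950,-1.3750) cross=-46.496
θ=97°:   branch - wants cross < 0 → take C=(2.0950,-1.3750) (cross=-46.496)
θ=97°: ex = (C−B)/|BC| = (0.4921,-0.8705); ey = (0.8705,0.4921)
θ=97°: P = B + 1.03·ex + 1.93·ey = (1.8214,3.0308)
θ=311°: B = A + 3.00·(cos311°, sin311°) = (1.9682, -2.2641)
θ=311°: |BD| = 10.2842
θ=311°: circle(B,5.00) ∩ circle(D,10.00): a=1.4957, h=4.7711
θ=311°:   candidates: C₊=(2.3768,2.7191) cross=49.066; C₋=(4.4775,-6.5888) cross=-49.066
θ=311°:   branch - wants cross < 0 → take C=(4.4775,-6.5888) (cross=-49.066)
θ=311°: ex = (C−B)/|BC| = (0.5019,-0.8649); ey = (0.8649,0.5019)
θ=311°: P = B + 1.03·ex + 1.93·ey = (4.1544,-2.1864)
θ=312°: B = A + 3.00·(cos312°, sin312°) = (2.0074, -2.2294)
θ=312°: |BD| = 10.2383
θ=312°: circle(B,5.00) ∩ circle(D,10.00): a=1.4564, h=4.7832
θ=312°:   candidates: C₊=(2.3873,2.7561) cross=48.972; C₋=(4.4704,-6.5807) cross=-48.972
θ=312°:   branch - wants cross < 0 → take C=(4.4704,-6.5807) (cross=-48.972)
θ=312°: ex = (C−B)/|BC| = (0.4926,-0.8703); ey = (0.8703,0.4926)
θ=312°: P = B + 1.03·ex + 1.93·ey = (4.1944,-2.1751)
θ=332°: B = A + 3.00·(cos332°, sin332°) = (2.6488, -1.4084)
θ=332°: |BD| = 9.4566
θ=332°: circle(B,5.00) ∩ circle(D,10.00): a=0.7628, h=4.9415
θ=332°:   candidates: C₊=(2.6672,3.5916) cross=46.730; C₋=(4.1391,-6.1812) cross=-46.730
θ=332°:   branch - wants cross < 0 → take C=(4.1391,-6.1812) (cross=-46.730)
θ=332°: ex = (C−B)/|BC| = (0.2981,-0.9545); ey = (0.9545,0.2981)
θ=332°: P = B + 1.03·ex + 1.93·ey = (4.7981,-1.8163)

θ=97°: 1.82 3.03
θ=311°: 4.15 -2.19
θ=312°: 4.19 -2.18
θ=332°: 4.80 -1.82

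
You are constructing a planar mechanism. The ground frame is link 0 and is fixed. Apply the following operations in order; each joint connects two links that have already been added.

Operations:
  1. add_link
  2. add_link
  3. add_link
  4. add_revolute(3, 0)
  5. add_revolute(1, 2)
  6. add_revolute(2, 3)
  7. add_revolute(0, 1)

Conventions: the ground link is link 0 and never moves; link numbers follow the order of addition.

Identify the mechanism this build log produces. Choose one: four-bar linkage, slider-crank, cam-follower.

links: 4 (incl. ground); joints: 4 revolute, 0 prismatic, 0 higher (cam) pair, forming one closed loop
4 links in a single 4R loop → four-bar linkage

four-bar linkage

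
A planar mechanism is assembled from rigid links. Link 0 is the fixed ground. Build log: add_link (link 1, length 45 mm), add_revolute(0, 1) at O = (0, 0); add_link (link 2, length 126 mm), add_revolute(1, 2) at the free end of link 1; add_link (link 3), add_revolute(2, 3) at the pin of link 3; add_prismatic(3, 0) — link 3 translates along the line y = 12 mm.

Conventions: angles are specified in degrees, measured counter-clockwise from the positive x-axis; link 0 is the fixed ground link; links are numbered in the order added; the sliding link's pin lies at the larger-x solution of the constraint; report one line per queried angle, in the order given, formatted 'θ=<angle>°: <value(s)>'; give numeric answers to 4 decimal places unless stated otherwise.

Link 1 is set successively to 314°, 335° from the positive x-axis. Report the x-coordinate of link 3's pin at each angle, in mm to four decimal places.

geometry: r = 45 mm, L = 126 mm, e = 12 mm
θ=314°: crank pin P = (r cos θ, r sin θ) = (31.259627, -32.370291)
θ=314°: h = r sin θ − e = -32.370291 − 12 = -44.370291
θ=314°: x = r cos θ + √(L² − h²) = 31.259627 + 117.929120 = 149.188746
θ=335°: crank pin P = (r cos θ, r sin θ) = (40.783850, -19.017822)
θ=335°: h = r sin θ − e = -19.017822 − 12 = -31.017822
θ=335°: x = r cos θ + √(L² − h²) = 40.783850 + 122.122458 = 162.906308

θ=314°: 149.1887
θ=335°: 162.9063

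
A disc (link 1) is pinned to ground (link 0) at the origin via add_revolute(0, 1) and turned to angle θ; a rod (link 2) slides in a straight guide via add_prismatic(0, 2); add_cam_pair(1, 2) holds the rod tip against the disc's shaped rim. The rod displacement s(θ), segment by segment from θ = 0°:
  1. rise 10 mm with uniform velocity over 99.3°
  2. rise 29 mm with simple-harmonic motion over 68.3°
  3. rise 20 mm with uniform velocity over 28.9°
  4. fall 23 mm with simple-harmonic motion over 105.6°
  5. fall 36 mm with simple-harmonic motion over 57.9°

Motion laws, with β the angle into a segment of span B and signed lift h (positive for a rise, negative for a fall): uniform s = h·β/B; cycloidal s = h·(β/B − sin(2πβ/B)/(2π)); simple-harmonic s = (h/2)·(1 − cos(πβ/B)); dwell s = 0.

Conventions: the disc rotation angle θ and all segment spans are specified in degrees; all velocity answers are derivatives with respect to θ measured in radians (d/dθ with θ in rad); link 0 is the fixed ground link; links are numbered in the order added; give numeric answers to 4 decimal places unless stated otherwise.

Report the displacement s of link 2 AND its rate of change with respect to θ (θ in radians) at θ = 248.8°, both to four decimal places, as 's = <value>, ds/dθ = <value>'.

segment 1 (0° to 99.3°, uniform, h = 10) is passed completely: s = 0.0000 + (10) = 10.0000
segment 2 (99.3° to 167.6°, simple-harmonic, h = 29) is passed completely: s = 10.0000 + (29) = 39.0000
segment 3 (167.6° to 196.5°, uniform, h = 20) is passed completely: s = 39.0000 + (20) = 59.0000
θ = 248.8° falls in segment 4 (196.5° to 302.1°, simple-harmonic, h = -23): β = 248.8 − 196.5 = 52.3°, B = 105.6°; Δs = -23/2·(1 − cos(π·0.4953)) = -11.3289; s = 59.0000 − 11.3289 = 47.6711
velocity in seg [196.5°–302.1°] (simple-harmonic), θ in radians: β = 52.3° = 0.9128 rad, B = 105.6° = 1.8431 rad; ds/dθ = (πh/(2B)) sin(πβ/B) = (π·(-23)/(2·1.8431)) sin(π·0.4953) = -19.600104 mm/rad

s = 47.6711, ds/dθ = -19.6001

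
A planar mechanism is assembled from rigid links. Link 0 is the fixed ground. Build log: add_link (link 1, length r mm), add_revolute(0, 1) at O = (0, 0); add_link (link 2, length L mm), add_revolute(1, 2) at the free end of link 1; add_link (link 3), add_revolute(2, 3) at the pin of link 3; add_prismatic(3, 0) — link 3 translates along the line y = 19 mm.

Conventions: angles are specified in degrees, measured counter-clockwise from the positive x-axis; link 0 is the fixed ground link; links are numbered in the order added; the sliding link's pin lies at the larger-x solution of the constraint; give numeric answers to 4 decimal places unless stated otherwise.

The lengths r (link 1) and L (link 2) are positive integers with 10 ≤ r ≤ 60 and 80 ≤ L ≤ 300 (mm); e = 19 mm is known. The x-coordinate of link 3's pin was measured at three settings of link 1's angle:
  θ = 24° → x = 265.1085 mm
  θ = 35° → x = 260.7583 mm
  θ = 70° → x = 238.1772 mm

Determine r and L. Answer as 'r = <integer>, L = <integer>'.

constraint per measurement: (x − r cos θ)² + (r sin θ − e)² = L²
subtracting the θ₁ and θ₂ equations cancels the r² and L² terms:
r = (x₁² − x₂²) / (2[(x₁cos θ₁ + e sin θ₁) − (x₂cos θ₂ + e sin θ₂)]) = 45.0001 → r = 45
L² = (x₁ − r cos θ₁)² + (r sin θ₁ − e)² = 50176.0172 → L = 224.0000 → L = 224
check at θ₃=70°: x = 238.1772 (printed 238.1772) ✓

r = 45, L = 224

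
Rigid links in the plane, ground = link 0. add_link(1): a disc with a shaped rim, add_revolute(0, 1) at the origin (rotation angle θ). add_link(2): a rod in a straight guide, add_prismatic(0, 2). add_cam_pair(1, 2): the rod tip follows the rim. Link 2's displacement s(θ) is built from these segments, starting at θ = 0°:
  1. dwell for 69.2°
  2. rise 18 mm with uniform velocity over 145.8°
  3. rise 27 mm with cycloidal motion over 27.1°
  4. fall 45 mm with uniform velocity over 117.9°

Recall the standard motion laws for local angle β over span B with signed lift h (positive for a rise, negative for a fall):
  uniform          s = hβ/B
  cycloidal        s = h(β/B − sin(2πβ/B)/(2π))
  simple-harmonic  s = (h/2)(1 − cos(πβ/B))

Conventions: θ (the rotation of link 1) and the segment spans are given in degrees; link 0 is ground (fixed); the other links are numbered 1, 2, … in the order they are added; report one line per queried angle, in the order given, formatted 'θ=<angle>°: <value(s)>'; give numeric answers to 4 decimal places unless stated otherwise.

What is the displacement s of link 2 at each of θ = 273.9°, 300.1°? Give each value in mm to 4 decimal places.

segment 1 (0° to 69.2°, dwell): s unchanged at 0.0000
segment 2 (69.2° to 215°, uniform, h = 18) is passed completely: s = 0.0000 + (18) = 18.0000
segment 3 (215° to 242.1°, cycloidal, h = 27) is passed completely: s = 18.0000 + (27) = 45.0000
θ = 273.9° falls in segment 4 (242.1° to 360°, uniform, h = -45): β = 273.9 − 242.1 = 31.8°, B = 117.9°; Δs = -45·31.8/117.9 = -12.1374; s = 45.0000 − 12.1374 = 32.8626
θ = 300.1° falls in segment 4 (242.1° to 360°, uniform, h = -45): β = 300.1 − 242.1 = 58°, B = 117.9°; Δs = -45·58/117.9 = -22.1374; s = 45.0000 − 22.1374 = 22.8626

θ=273.9°: 32.8626
θ=300.1°: 22.8626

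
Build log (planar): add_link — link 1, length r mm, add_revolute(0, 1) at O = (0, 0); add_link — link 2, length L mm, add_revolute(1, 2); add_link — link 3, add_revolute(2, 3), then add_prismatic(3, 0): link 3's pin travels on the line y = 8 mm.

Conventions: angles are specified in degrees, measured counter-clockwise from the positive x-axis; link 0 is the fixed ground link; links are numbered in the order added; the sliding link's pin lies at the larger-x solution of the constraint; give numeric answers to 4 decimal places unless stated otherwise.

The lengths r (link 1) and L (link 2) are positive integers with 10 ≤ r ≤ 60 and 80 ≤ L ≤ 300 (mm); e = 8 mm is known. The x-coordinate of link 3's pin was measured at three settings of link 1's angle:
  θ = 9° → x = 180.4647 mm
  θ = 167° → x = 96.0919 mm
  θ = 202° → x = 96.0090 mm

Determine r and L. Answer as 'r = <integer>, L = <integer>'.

constraint per measurement: (x − r cos θ)² + (r sin θ − e)² = L²
subtracting the θ₁ and θ₂ equations cancels the r² and L² terms:
r = (x₁² − x₂²) / (2[(x₁cos θ₁ + e sin θ₁) − (x₂cos θ₂ + e sin θ₂)]) = 43.0000 → r = 43
L² = (x₁ − r cos θ₁)² + (r sin θ₁ − e)² = 19043.9933 → L = 138.0000 → L = 138
check at θ₃=202°: x = 96.0090 (printed 96.0090) ✓

r = 43, L = 138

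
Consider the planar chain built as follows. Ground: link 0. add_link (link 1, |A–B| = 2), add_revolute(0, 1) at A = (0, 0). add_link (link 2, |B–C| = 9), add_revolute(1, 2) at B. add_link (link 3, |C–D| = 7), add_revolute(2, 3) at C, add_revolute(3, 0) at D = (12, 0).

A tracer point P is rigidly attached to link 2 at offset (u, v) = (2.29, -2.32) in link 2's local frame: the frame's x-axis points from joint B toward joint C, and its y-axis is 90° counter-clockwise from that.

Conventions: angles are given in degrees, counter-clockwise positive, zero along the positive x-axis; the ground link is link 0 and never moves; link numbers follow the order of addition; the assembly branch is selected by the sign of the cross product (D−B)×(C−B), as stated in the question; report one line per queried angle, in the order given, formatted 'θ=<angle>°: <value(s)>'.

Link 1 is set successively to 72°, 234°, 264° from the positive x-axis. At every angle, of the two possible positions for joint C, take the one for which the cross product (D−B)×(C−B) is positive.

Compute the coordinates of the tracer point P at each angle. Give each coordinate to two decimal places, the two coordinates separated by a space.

A=(0,0), D=(12.00,0)
θ=72°: B = A + 2.00·(cos72°, sin72°) = (0.6180, 1.9021)
θ=72°: |BD| = 11.5398
θ=72°: circle(B,9.00) ∩ circle(D,7.00): a=7.1564, h=5.4576
θ=72°:   candidates: C₊=(8.5761,6.1055) cross=62.980; C₋=(6.7770,-4.6605) cross=-62.980
θ=72°:   branch + wants cross > 0 → take C=(8.5761,6.1055) (cross=62.980)
θ=72°: ex = (C−B)/|BC| = (0.8842,0.4670); ey = (-0.4670,0.8842)
θ=72°: P = B + 2.29·ex + -2.32·ey = (3.7265,0.9202)
θ=234°: B = A + 2.00·(cos234°, sin234°) = (-1.1756, -1.6180)
θ=234°: |BD| = 13.2746
θ=234°: circle(B,9.00) ∩ circle(D,7.00): a=7.8426, h=4.4152
θ=234°:   candidates: C₊=(6.0704,3.7202) cross=58.610; C₋=(7.1467,-5.0444) cross=-58.610
θ=234°:   branch + wants cross > 0 → take C=(6.0704,3.7202) (cross=58.610)
θ=234°: ex = (C−B)/|BC| = (0.8051,0.5931); ey = (-0.5931,0.8051)
θ=234°: P = B + 2.29·ex + -2.32·ey = (2.0442,-2.1276)
θ=264°: B = A + 2.00·(cos264°, sin264°) = (-0.2091, -1.9890)
θ=264°: |BD| = 12.3700
θ=264°: circle(B,9.00) ∩ circle(D,7.00): a=7.4785, h=5.0073
θ=264°:   candidates: C₊=(6.3669,4.1556) cross=61.940; C₋=(7.9772,-5.7286) cross=-61.940
θ=264°:   branch + wants cross > 0 → take C=(6.3669,4.1556) (cross=61.940)
θ=264°: ex = (C−B)/|BC| = (0.7307,0.6827); ey = (-0.6827,0.7307)
θ=264°: P = B + 2.29·ex + -2.32·ey = (3.0481,-2.1207)

θ=72°: 3.73 0.92
θ=234°: 2.04 -2.13
θ=264°: 3.05 -2.12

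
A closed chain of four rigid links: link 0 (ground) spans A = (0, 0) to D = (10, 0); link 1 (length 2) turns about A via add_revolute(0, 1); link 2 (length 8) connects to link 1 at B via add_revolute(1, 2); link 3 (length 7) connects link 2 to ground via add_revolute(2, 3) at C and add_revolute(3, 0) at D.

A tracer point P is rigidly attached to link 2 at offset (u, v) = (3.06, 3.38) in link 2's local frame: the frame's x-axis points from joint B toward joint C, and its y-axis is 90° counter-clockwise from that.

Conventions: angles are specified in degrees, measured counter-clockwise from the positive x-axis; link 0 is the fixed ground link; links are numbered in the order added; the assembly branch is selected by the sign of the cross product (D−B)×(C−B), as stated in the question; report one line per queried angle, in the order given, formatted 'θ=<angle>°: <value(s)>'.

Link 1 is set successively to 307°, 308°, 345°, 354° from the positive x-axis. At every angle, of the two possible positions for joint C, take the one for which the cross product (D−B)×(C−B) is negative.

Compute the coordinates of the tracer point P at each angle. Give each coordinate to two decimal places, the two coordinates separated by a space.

A=(0,0), D=(10.00,0)
θ=307°: B = A + 2.00·(cos307°, sin307°) = (1.2036, -1.5973)
θ=307°: |BD| = 8.9402
θ=307°: circle(B,8.00) ∩ circle(D,7.00): a=5.3090, h=5.9845
θ=307°:   candidates: C₊=(5.3580,5.2395) cross=53.503; C₋=(7.4964,-6.5370) cross=-53.503
θ=307°:   branch - wants cross < 0 → take C=(7.4964,-6.5370) (cross=-53.503)
θ=307°: ex = (C−B)/|BC| = (0.7866,-0.6175); ey = (0.6175,0.7866)
θ=307°: P = B + 3.06·ex + 3.38·ey = (5.6977,-0.8280)
θ=308°: B = A + 2.00·(cos308°, sin308°) = (1.2313, -1.5760)
θ=308°: |BD| = 8.9092
θ=308°: circle(B,8.00) ∩ circle(D,7.00): a=5.2964, h=5.9957
θ=308°:   candidates: C₊=(5.3836,5.2620) cross=53.416; C₋=(7.5048,-6.5402) cross=-53.416
θ=308°:   branch - wants cross < 0 → take C=(7.5048,-6.5402) (cross=-53.416)
θ=308°: ex = (C−B)/|BC| = (0.7842,-0.6205); ey = (0.6205,0.7842)
θ=308°: P = B + 3.06·ex + 3.38·ey = (5.7283,-0.8243)
θ=345°: B = A + 2.00·(cos345°, sin345°) = (1.9319, -0.5176)
θ=345°: |BD| = 8.0847
θ=345°: circle(B,8.00) ∩ circle(D,7.00): a=4.9700, h=6.2689
θ=345°:   candidates: C₊=(6.4903,6.0566) cross=50.682; C₋=(7.2931,-6.4554) cross=-50.682
θ=345°:   branch - wants cross < 0 → take C=(7.2931,-6.4554) (cross=-50.682)
θ=345°: ex = (C−B)/|BC| = (0.6702,-0.7422); ey = (0.7422,0.6702)
θ=345°: P = B + 3.06·ex + 3.38·ey = (6.4912,-0.5237)
θ=354°: B = A + 2.00·(cos354°, sin354°) = (1.9890, -0.2091)
θ=354°: |BD| = 8.0137
θ=354°: circle(B,8.00) ∩ circle(D,7.00): a=4.9427, h=6.2904
θ=354°:   candidates: C₊=(6.7660,6.2082) cross=50.409; C₋=(7.0942,-6.3684) cross=-50.409
θ=354°:   branch - wants cross < 0 → take C=(7.0942,-6.3684) (cross=-50.409)
θ=354°: ex = (C−B)/|BC| = (0.6381,-0.7699); ey = (0.7699,0.6381)
θ=354°: P = B + 3.06·ex + 3.38·ey = (6.5441,-0.4081)

θ=307°: 5.70 -0.83
θ=308°: 5.73 -0.82
θ=345°: 6.49 -0.52
θ=354°: 6.54 -0.41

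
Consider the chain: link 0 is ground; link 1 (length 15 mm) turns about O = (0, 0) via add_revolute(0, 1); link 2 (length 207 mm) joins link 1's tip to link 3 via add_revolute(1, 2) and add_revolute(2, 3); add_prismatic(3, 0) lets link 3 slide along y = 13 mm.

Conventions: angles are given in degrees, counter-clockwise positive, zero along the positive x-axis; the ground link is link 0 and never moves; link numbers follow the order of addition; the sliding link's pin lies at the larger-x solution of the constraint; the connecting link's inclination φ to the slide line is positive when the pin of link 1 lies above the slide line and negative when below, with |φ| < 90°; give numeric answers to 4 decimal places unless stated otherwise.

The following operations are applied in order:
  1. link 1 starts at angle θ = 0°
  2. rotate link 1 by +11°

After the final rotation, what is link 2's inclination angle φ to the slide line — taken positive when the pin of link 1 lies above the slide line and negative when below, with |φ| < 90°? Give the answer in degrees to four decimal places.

geometry: r = 15 mm, L = 207 mm, e = 13 mm; θ starts at 0°
rotate link 1 by +11°: θ ← 0° +11° = 11°
h = r sin θ − e = 2.862135 − 13 = -10.137865
sin φ = h / L = -10.137865 / 207 = -0.04897519
φ = arcsin(-0.04897519) = -2.807195°

-2.8072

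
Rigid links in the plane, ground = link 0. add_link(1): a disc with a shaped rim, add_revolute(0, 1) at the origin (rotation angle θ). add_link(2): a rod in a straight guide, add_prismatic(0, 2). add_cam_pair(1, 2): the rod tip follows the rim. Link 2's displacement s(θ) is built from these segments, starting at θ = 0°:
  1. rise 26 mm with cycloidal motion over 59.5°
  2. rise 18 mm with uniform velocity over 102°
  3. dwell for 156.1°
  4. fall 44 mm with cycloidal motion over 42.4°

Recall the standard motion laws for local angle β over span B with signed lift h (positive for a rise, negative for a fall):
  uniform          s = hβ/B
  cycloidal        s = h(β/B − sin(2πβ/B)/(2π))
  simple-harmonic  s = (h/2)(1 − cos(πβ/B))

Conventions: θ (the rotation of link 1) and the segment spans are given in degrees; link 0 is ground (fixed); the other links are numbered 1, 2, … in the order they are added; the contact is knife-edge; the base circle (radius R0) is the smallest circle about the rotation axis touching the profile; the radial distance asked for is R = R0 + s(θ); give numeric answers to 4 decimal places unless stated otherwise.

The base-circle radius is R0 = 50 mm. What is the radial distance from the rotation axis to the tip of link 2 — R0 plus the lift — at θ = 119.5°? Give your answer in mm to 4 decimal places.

segment 1 (0° to 59.5°, cycloidal, h = 26) is passed completely: s = 0.0000 + (26) = 26.0000
θ = 119.5° falls in segment 2 (59.5° to 161.5°, uniform, h = 18): β = 119.5 − 59.5 = 60°, B = 102°; Δs = 18·60/102 = 10.5882; s = 26.0000 + 10.5882 = 36.5882
R = R0 + s = 50 + 36.5882 = 86.5882

86.5882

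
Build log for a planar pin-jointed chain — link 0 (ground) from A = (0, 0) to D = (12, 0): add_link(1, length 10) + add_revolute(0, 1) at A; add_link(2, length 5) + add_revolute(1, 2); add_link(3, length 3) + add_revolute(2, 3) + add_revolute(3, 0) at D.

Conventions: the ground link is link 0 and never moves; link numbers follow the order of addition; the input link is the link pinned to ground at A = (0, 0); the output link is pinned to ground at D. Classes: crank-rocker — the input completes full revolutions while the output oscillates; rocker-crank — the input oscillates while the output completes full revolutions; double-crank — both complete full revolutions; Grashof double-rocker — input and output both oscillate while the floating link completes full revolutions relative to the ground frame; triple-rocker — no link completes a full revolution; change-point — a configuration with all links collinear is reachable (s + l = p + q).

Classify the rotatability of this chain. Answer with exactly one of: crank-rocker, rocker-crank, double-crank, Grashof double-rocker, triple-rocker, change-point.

lengths: ground=12, input=10, coupler=5, output=3
sorted: s=3 (shortest), l=12 (longest), p+q=15
s + l = 15 vs p + q = 15
s + l = p + q → change-point (collinear configuration reachable)

change-point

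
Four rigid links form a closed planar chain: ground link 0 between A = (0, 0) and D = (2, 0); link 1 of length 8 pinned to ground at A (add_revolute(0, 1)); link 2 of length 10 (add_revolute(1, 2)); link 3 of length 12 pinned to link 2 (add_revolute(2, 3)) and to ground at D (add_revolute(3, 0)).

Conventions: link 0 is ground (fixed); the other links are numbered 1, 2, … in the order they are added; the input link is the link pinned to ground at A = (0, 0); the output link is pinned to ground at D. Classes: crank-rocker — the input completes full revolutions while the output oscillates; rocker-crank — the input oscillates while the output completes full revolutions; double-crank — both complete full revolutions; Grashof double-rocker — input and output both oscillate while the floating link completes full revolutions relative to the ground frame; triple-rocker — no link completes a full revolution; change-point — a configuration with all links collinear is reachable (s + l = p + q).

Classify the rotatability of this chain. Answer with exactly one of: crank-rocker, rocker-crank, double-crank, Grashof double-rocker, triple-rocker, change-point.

lengths: ground=2, input=8, coupler=10, output=12
sorted: s=2 (shortest), l=12 (longest), p+q=18
s + l = 14 vs p + q = 18
s + l < p + q (Grashof) with shortest = ground link → double-crank

double-crank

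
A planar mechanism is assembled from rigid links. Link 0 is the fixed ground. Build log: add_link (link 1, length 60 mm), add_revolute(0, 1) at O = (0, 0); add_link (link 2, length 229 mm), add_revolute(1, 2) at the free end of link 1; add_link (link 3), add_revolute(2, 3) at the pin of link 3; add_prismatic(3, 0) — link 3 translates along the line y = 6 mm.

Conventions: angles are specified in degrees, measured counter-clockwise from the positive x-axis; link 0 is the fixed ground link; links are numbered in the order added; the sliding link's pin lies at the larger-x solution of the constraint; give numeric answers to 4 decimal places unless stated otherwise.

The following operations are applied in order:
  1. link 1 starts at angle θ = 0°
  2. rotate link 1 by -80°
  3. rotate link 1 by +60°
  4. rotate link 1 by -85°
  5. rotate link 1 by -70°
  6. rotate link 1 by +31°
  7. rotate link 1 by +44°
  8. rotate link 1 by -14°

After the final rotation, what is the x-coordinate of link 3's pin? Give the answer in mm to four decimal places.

geometry: r = 60 mm, L = 229 mm, e = 6 mm; θ starts at 0°
rotate link 1 by -80°: θ ← 0° -80° = -80°
rotate link 1 by +60°: θ ← -80° +60° = -20°
rotate link 1 by -85°: θ ← -20° -85° = -105°
rotate link 1 by -70°: θ ← -105° -70° = -175°
rotate link 1 by +31°: θ ← -175° +31° = -144°
rotate link 1 by +44°: θ ← -144° +44° = -100°
rotate link 1 by -14°: θ ← -100° -14° = -114°
crank pin P = (r cos θ, r sin θ) = (-24.404199, -54.812727)
h = r sin θ − e = -54.812727 − 6 = -60.812727
x = r cos θ + √(L² − h²) = -24.404199 + 220.777744 = 196.373545

196.3735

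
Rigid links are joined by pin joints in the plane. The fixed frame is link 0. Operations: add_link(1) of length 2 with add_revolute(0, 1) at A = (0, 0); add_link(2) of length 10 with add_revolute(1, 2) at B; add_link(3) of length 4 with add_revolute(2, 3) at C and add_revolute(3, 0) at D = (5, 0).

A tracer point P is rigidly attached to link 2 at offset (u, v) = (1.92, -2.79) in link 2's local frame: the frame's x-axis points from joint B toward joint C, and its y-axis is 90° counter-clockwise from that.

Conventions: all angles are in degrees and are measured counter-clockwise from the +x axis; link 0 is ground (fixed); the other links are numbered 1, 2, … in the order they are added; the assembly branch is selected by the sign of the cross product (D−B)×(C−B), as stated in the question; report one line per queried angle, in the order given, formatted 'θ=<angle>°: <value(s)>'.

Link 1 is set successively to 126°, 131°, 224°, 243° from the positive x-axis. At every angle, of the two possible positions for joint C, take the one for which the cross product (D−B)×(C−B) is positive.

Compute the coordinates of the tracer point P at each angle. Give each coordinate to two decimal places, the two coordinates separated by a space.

A=(0,0), D=(5.00,0)
θ=126°: B = A + 2.00·(cos126°, sin126°) = (-1.1756, 1.6180)
θ=126°: |BD| = 6.3840
θ=126°: circle(B,10.00) ∩ circle(D,4.00): a=9.7709, h=2.1281
θ=126°:   candidates: C₊=(8.8157,1.2002) cross=13.586; C₋=(7.7370,-2.9170) cross=-13.586
θ=126°:   branch + wants cross > 0 → take C=(8.8157,1.2002) (cross=13.586)
θ=126°: ex = (C−B)/|BC| = (0.9991,-0.0418); ey = (0.0418,0.9991)
θ=126°: P = B + 1.92·ex + -2.79·ey = (0.6262,-1.2498)
θ=131°: B = A + 2.00·(cos131°, sin131°) = (-1.3121, 1.5094)
θ=131°: |BD| = 6.4901
θ=131°: circle(B,10.00) ∩ circle(D,4.00): a=9.7165, h=2.3644
θ=131°:   candidates: C₊=(8.6878,1.5492) cross=15.345; C₋=(7.5880,-3.0500) cross=-15.345
θ=131°:   branch + wants cross > 0 → take C=(8.6878,1.5492) (cross=15.345)
θ=131°: ex = (C−B)/|BC| = (1.0000,0.0040); ey = (-0.0040,1.0000)
θ=131°: P = B + 1.92·ex + -2.79·ey = (0.6190,-1.2729)
θ=224°: B = A + 2.00·(cos224°, sin224°) = (-1.4387, -1.3893)
θ=224°: |BD| = 6.5869
θ=224°: circle(B,10.00) ∩ circle(D,4.00): a=9.6698, h=2.5487
θ=224°:   candidates: C₊=(7.4760,3.1416) cross=16.788; C₋=(8.5511,-1.8411) cross=-16.788
θ=224°:   branch + wants cross > 0 → take C=(7.4760,3.1416) (cross=16.788)
θ=224°: ex = (C−B)/|BC| = (0.8915,0.4531); ey = (-0.4531,0.8915)
θ=224°: P = B + 1.92·ex + -2.79·ey = (1.5371,-3.0066)
θ=243°: B = A + 2.00·(cos243°, sin243°) = (-0.9080, -1.7820)
θ=243°: |BD| = 6.1709
θ=243°: circle(B,10.00) ∩ circle(D,4.00): a=9.8916, h=1.4684
θ=243°:   candidates: C₊=(8.1381,2.4803) cross=9.062; C₋=(8.9862,-0.3314) cross=-9.062
θ=243°:   branch + wants cross > 0 → take C=(8.1381,2.4803) (cross=9.062)
θ=243°: ex = (C−B)/|BC| = (0.9046,0.4262); ey = (-0.4262,0.9046)
θ=243°: P = B + 1.92·ex + -2.79·ey = (2.0181,-3.4875)

θ=126°: 0.63 -1.25
θ=131°: 0.62 -1.27
θ=224°: 1.54 -3.01
θ=243°: 2.02 -3.49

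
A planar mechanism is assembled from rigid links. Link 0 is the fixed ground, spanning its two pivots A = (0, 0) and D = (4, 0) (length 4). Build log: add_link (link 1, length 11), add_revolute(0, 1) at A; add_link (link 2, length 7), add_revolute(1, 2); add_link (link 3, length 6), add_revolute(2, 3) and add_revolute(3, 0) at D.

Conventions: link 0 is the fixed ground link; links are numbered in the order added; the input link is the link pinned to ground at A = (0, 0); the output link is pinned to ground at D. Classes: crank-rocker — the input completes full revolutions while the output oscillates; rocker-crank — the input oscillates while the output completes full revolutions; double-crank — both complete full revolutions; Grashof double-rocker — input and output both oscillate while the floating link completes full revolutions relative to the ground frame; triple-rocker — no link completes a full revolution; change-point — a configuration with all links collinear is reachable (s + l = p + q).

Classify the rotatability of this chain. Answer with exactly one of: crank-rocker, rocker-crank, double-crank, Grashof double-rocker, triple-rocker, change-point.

lengths: ground=4, input=11, coupler=7, output=6
sorted: s=4 (shortest), l=11 (longest), p+q=13
s + l = 15 vs p + q = 13
s + l > p + q → non-Grashof → no link fully rotates → triple-rocker

triple-rocker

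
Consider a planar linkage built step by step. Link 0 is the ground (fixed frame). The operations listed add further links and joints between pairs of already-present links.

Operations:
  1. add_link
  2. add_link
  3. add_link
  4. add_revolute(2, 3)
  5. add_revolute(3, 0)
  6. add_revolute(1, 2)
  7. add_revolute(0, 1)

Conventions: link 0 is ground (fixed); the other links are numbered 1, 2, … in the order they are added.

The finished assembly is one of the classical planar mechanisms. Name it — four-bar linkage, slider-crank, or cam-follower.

links: 4 (incl. ground); joints: 4 revolute, 0 prismatic, 0 higher (cam) pair, forming one closed loop
4 links in a single 4R loop → four-bar linkage

four-bar linkage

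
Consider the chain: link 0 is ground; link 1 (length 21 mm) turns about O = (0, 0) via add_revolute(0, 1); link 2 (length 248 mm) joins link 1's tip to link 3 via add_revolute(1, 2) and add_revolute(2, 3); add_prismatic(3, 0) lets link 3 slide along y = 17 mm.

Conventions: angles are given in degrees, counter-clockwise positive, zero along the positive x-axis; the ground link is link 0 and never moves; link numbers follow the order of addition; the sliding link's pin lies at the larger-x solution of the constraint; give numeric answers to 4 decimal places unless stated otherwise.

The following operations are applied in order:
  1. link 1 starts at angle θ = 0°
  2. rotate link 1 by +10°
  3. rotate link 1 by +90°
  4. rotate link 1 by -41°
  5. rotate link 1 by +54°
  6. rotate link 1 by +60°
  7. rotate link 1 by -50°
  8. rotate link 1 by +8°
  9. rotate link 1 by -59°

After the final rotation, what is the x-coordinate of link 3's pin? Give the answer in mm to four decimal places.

geometry: r = 21 mm, L = 248 mm, e = 17 mm; θ starts at 0°
rotate link 1 by +10°: θ ← 0° +10° = 10°
rotate link 1 by +90°: θ ← 10° +90° = 100°
rotate link 1 by -41°: θ ← 100° -41° = 59°
rotate link 1 by +54°: θ ← 59° +54° = 113°
rotate link 1 by +60°: θ ← 113° +60° = 173°
rotate link 1 by -50°: θ ← 173° -50° = 123°
rotate link 1 by +8°: θ ← 123° +8° = 131°
rotate link 1 by -59°: θ ← 131° -59° = 72°
crank pin P = (r cos θ, r sin θ) = (6.489357, 19.972187)
h = r sin θ − e = 19.972187 − 17 = 2.972187
x = r cos θ + √(L² − h²) = 6.489357 + 247.982189 = 254.471546

254.4715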